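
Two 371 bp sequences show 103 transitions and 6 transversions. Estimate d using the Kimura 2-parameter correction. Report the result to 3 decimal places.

0.432

P = 103/371 ≈ 0.277628 and Q = 6/371 ≈ 0.016173.
Under the Kimura two-parameter model, d = −½ ln(1 − 2P − Q) − ¼ ln(1 − 2Q).
1 − 2P − Q = 0.428571, giving −½ ln(0.428571) = 0.423649.
1 − 2Q = 0.967654, giving −¼ ln(0.967654) = 0.008220.
d = 0.423649 + 0.008220 = 0.431869.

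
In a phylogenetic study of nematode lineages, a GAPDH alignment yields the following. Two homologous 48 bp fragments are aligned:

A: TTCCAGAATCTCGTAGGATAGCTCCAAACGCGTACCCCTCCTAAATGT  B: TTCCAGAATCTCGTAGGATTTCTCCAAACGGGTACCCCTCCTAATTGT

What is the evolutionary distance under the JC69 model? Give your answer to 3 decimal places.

The sequences differ at 4 of 48 sites (20, 21, 31, 45), so p = 4/48 ≈ 0.083333.
d = −(3/4) ln(1 − 4p/3) = −0.75 ln(1 − 0.111111) = −0.75 ln(0.888889)
  = −0.75 × (-0.117783) = 0.088337 substitutions/site.

0.088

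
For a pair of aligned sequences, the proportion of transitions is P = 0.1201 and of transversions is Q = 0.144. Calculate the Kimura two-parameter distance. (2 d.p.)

Under the Kimura two-parameter model, d = −½ ln(1 − 2P − Q) − ¼ ln(1 − 2Q).
1 − 2P − Q = 0.6158, giving −½ ln(0.6158) = 0.242417.
1 − 2Q = 0.712, giving −¼ ln(0.712) = 0.084919.
d = 0.242417 + 0.084919 = 0.327336.

0.33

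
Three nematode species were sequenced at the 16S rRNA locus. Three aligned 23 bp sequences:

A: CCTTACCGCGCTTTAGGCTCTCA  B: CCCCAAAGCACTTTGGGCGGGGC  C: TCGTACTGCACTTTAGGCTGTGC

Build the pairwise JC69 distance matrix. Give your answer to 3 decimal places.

d(A,B) = 0.761, d(A,C) = 0.390, d(B,C) = 0.467

A–B: 11/23 sites differ → p ≈ 0.478261, d = −0.75 ln(1 − 0.637681) = 0.761423 ≈ 0.761.
A–C: 7/23 sites differ → p ≈ 0.304348, d = −0.75 ln(1 − 0.405797) = 0.390401 ≈ 0.390.
B–C: 8/23 sites differ → p ≈ 0.347826, d = −0.75 ln(1 − 0.463768) = 0.467391 ≈ 0.467.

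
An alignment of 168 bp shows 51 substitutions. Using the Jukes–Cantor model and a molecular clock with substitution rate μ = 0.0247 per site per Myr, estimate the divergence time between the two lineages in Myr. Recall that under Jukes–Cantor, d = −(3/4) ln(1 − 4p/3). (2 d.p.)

p = 51/168 ≈ 0.303571.
d = −(3/4) ln(1 − 4p/3) = −0.75 ln(1 − 0.404761) = −0.75 ln(0.595239)
  = −0.75 × (-0.518792) = 0.389094 substitutions/site.
Under a molecular clock d = 2μt, so t = d/(2μ) = 0.389094 / (2 × 0.0247) = 7.88 Myr.

7.88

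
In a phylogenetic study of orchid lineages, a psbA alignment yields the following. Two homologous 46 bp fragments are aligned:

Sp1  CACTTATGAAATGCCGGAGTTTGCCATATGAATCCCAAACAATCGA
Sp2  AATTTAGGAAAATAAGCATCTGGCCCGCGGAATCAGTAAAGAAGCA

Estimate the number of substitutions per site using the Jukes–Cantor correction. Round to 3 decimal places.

The sequences differ at 23 of 46 sites, so p = 23/46 = 0.5.
d = −(3/4) ln(1 − 4p/3) = −0.75 ln(1 − 0.666667) = −0.75 ln(0.333333)
  = −0.75 × (-1.098613) = 0.823960 substitutions/site.

0.824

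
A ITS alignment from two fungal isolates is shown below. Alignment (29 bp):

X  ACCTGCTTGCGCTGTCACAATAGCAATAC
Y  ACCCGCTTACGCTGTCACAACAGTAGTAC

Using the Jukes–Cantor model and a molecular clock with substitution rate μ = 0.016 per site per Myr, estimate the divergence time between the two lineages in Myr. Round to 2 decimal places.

6.12

The sequences differ at 5 of 29 sites (4, 9, 21, 24, 26), so p = 5/29 ≈ 0.172414.
d = −(3/4) ln(1 − 4p/3) = −0.75 ln(1 − 0.229885) = −0.75 ln(0.770115)
  = −0.75 × (-0.261215) = 0.195911 substitutions/site.
Under a molecular clock d = 2μt, so t = d/(2μ) = 0.195911 / (2 × 0.016) = 6.12 Myr.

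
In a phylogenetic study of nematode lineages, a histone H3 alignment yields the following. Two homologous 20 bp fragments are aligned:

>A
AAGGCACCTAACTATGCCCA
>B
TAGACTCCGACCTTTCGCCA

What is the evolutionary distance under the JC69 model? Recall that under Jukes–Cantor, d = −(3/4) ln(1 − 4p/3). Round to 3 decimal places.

0.572

The sequences differ at 8 of 20 sites (1, 4, 6, 9, 11, 14, 16, 17), so p = 8/20 = 0.4.
d = −(3/4) ln(1 − 4p/3) = −0.75 ln(1 − 0.533333) = −0.75 ln(0.466667)
  = −0.75 × (-0.762139) = 0.571604 substitutions/site.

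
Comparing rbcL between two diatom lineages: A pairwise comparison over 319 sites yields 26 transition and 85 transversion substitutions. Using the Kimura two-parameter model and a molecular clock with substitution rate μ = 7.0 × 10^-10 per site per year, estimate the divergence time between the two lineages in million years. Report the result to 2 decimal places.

336.36

P = 26/319 ≈ 0.081505 and Q = 85/319 ≈ 0.266458.
Under the Kimura two-parameter model, d = −½ ln(1 − 2P − Q) − ¼ ln(1 − 2Q).
1 − 2P − Q = 0.570532, giving −½ ln(0.570532) = 0.280593.
1 − 2Q = 0.467084, giving −¼ ln(0.467084) = 0.190312.
d = 0.280593 + 0.190312 = 0.470905.
Under a molecular clock d = 2μt, so t = d/(2μ) = 0.470905 / (2 × 7.0 × 10^-10) = 336.36 million years.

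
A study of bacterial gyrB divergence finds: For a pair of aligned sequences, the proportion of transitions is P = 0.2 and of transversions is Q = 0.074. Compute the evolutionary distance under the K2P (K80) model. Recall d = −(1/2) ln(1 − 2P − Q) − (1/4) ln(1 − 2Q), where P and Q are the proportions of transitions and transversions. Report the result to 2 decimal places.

0.36

Under the Kimura two-parameter model, d = −½ ln(1 − 2P − Q) − ¼ ln(1 − 2Q).
1 − 2P − Q = 0.526, giving −½ ln(0.526) = 0.321227.
1 − 2Q = 0.852, giving −¼ ln(0.852) = 0.040042.
d = 0.321227 + 0.040042 = 0.361269.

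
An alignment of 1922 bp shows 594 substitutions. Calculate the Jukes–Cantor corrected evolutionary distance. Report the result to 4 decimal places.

p = 594/1922 ≈ 0.309053.
d = −(3/4) ln(1 − 4p/3) = −0.75 ln(1 − 0.412071) = −0.75 ln(0.587929)
  = −0.75 × (-0.531149) = 0.398362 substitutions/site.

0.3984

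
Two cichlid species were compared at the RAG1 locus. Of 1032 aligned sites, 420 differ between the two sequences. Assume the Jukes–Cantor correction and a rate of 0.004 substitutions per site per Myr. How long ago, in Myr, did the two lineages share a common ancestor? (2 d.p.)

73.34

p = 420/1032 ≈ 0.406977.
d = −(3/4) ln(1 − 4p/3) = −0.75 ln(1 − 0.542636) = −0.75 ln(0.457364)
  = −0.75 × (-0.782276) = 0.586707 substitutions/site.
Under a molecular clock d = 2μt, so t = d/(2μ) = 0.586707 / (2 × 0.004) = 73.34 Myr.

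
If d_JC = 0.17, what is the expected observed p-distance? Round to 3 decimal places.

p = (3/4)(1 − e^(−4d/3)) = 0.75 × (1 − e^(-0.226667)) = 0.75 × (1 − 0.797186) = 0.152111.

0.152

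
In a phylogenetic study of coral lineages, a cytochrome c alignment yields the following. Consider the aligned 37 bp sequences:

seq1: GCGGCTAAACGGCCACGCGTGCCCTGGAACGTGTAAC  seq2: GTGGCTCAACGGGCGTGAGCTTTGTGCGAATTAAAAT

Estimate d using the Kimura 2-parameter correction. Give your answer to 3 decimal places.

0.821

Of 37 sites, 9 differences are transitions and 9 are transversions, so P = 9/37 ≈ 0.243243 and Q = 9/37 ≈ 0.243243.
Under the Kimura two-parameter model, d = −½ ln(1 − 2P − Q) − ¼ ln(1 − 2Q).
1 − 2P − Q = 0.270271, giving −½ ln(0.270271) = 0.654165.
1 − 2Q = 0.513514, giving −¼ ln(0.513514) = 0.166619.
d = 0.654165 + 0.166619 = 0.820784.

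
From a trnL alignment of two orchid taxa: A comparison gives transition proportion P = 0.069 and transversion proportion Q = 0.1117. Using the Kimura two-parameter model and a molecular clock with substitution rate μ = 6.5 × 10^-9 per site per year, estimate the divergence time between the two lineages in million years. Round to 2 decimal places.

15.91

Under the Kimura two-parameter model, d = −½ ln(1 − 2P − Q) − ¼ ln(1 − 2Q).
1 − 2P − Q = 0.7503, giving −½ ln(0.7503) = 0.143641.
1 − 2Q = 0.7766, giving −¼ ln(0.7766) = 0.063207.
d = 0.143641 + 0.063207 = 0.206848.
Under a molecular clock d = 2μt, so t = d/(2μ) = 0.206848 / (2 × 6.5 × 10^-9) = 15.91 million years.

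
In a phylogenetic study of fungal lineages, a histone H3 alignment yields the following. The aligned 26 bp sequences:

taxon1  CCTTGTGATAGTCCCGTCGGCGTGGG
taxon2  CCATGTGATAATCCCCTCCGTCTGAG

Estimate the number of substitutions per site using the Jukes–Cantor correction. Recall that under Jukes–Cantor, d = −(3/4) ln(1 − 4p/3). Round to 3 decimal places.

0.334

The sequences differ at 7 of 26 sites (3, 11, 16, 19, 21, 22, 25), so p = 7/26 ≈ 0.269231.
d = −(3/4) ln(1 − 4p/3) = −0.75 ln(1 − 0.358975) = −0.75 ln(0.641025)
  = −0.75 × (-0.444687) = 0.333515 substitutions/site.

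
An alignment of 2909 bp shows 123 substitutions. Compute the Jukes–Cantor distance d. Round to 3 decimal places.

0.044

p = 123/2909 ≈ 0.042283.
d = −(3/4) ln(1 − 4p/3) = −0.75 ln(1 − 0.056377) = −0.75 ln(0.943623)
  = −0.75 × (-0.058029) = 0.043522 substitutions/site.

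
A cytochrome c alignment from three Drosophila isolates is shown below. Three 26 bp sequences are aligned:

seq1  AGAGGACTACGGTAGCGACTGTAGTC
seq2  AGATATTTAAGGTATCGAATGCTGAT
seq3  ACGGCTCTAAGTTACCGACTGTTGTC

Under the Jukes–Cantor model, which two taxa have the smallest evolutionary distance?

seq1 and seq3

seq1–seq2: 11/26 differ, p = 0.423, d = 0.623.
seq1–seq3: 8/26 differ, p = 0.308, d = 0.396.
seq2–seq3: 11/26 differ, p = 0.423, d = 0.623.
The smallest distance is between seq1 and seq3.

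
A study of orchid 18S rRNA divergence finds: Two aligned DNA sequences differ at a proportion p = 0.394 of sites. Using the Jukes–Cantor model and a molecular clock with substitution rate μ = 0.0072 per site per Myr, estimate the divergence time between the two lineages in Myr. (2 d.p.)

d = −(3/4) ln(1 − 4p/3) = −0.75 ln(1 − 0.525333) = −0.75 ln(0.474667)
  = −0.75 × (-0.745142) = 0.558857 substitutions/site.
Under a molecular clock d = 2μt, so t = d/(2μ) = 0.558857 / (2 × 0.0072) = 38.81 Myr.

38.81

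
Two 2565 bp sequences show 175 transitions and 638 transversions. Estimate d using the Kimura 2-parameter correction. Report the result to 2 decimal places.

P = 175/2565 ≈ 0.068226 and Q = 638/2565 ≈ 0.248733.
Under the Kimura two-parameter model, d = −½ ln(1 − 2P − Q) − ¼ ln(1 − 2Q).
1 − 2P − Q = 0.614815, giving −½ ln(0.614815) = 0.243217.
1 − 2Q = 0.502534, giving −¼ ln(0.502534) = 0.172023.
d = 0.243217 + 0.172023 = 0.415240.

0.42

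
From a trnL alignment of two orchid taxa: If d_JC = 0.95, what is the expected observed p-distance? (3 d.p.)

0.539

p = (3/4)(1 − e^(−4d/3)) = 0.75 × (1 − e^(-1.266667)) = 0.75 × (1 − 0.281769) = 0.538673.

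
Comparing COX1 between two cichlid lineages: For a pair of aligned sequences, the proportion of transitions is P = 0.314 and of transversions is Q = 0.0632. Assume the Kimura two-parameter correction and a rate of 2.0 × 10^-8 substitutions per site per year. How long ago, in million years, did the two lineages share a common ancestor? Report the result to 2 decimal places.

15.53

Under the Kimura two-parameter model, d = −½ ln(1 − 2P − Q) − ¼ ln(1 − 2Q).
1 − 2P − Q = 0.3088, giving −½ ln(0.3088) = 0.587531.
1 − 2Q = 0.8736, giving −¼ ln(0.8736) = 0.033783.
d = 0.587531 + 0.033783 = 0.621314.
Under a molecular clock d = 2μt, so t = d/(2μ) = 0.621314 / (2 × 2.0 × 10^-8) = 15.53 million years.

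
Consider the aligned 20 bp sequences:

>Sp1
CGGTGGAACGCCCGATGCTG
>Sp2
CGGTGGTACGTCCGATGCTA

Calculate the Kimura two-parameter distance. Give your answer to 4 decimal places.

0.1702

Of 20 sites, 2 differences are transitions and 1 are transversions, so P = 2/20 = 0.1 and Q = 1/20 = 0.05.
Under the Kimura two-parameter model, d = −½ ln(1 − 2P − Q) − ¼ ln(1 − 2Q).
1 − 2P − Q = 0.75, giving −½ ln(0.75) = 0.143841.
1 − 2Q = 0.9, giving −¼ ln(0.9) = 0.026340.
d = 0.143841 + 0.026340 = 0.170181.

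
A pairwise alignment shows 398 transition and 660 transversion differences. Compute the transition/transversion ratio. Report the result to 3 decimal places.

0.603

R = 398/660 = 0.603030… ≈ 0.603 (to 3 d.p.).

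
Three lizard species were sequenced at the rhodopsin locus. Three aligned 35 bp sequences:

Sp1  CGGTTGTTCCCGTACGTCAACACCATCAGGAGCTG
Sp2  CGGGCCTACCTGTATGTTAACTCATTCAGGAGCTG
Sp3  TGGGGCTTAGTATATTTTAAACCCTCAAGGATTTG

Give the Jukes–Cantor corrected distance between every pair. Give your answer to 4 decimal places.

Sp1–Sp2: 10/35 sites differ → p ≈ 0.285714, d = −0.75 ln(1 − 0.380952) = 0.359679 ≈ 0.3597.
Sp1–Sp3: 18/35 sites differ → p ≈ 0.514286, d = −0.75 ln(1 − 0.685715) = 0.868091 ≈ 0.8681.
Sp2–Sp3: 14/35 sites differ → p = 0.4, d = −0.75 ln(1 − 0.533333) = 0.571605 ≈ 0.5716.

d(Sp1,Sp2) = 0.3597, d(Sp1,Sp3) = 0.8681, d(Sp2,Sp3) = 0.5716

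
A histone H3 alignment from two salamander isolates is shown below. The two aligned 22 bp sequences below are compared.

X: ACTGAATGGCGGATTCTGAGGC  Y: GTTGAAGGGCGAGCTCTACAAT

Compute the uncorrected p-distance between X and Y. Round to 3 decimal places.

The sequences differ at 11 of 22 positions.
p = 11/22 = 0.500.

0.500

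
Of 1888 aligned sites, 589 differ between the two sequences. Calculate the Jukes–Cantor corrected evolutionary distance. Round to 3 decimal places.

0.403

p = 589/1888 ≈ 0.31197.
d = −(3/4) ln(1 − 4p/3) = −0.75 ln(1 − 0.41596) = −0.75 ln(0.58404)
  = −0.75 × (-0.537786) = 0.403340 substitutions/site.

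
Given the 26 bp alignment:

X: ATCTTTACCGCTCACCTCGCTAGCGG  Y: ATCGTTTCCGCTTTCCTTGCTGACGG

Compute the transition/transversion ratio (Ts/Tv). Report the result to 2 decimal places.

1.33

Transitions are A↔G and C↔T; transversions are all other mismatches.
Transitions: 4. Transversions: 3.
R = 4/3 = 1.333333… ≈ 1.33 (to 2 d.p.).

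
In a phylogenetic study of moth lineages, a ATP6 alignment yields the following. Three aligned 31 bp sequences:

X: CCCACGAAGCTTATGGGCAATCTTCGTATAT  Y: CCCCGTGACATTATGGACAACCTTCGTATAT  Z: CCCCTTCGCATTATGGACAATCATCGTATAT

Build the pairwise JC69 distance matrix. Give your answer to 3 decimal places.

d(X,Y) = 0.316, d(X,Z) = 0.367, d(Y,Z) = 0.182

X–Y: 8/31 sites differ → p ≈ 0.258065, d = −0.75 ln(1 − 0.344087) = 0.316295 ≈ 0.316.
X–Z: 9/31 sites differ → p ≈ 0.290323, d = −0.75 ln(1 − 0.387097) = 0.367161 ≈ 0.367.
Y–Z: 5/31 sites differ → p ≈ 0.16129, d = −0.75 ln(1 − 0.215053) = 0.181604 ≈ 0.182.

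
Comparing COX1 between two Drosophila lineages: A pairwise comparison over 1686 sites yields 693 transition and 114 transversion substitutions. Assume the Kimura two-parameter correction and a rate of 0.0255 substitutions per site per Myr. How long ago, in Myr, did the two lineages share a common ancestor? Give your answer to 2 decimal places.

P = 693/1686 ≈ 0.411032 and Q = 114/1686 ≈ 0.067616.
Under the Kimura two-parameter model, d = −½ ln(1 − 2P − Q) − ¼ ln(1 − 2Q).
1 − 2P − Q = 0.11032, giving −½ ln(0.11032) = 1.102185.
1 − 2Q = 0.864768, giving −¼ ln(0.864768) = 0.036324.
d = 1.102185 + 0.036324 = 1.138509.
Under a molecular clock d = 2μt, so t = d/(2μ) = 1.138509 / (2 × 0.0255) = 22.32 Myr.

22.32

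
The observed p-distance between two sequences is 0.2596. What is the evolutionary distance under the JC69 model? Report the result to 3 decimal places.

d = −(3/4) ln(1 − 4p/3) = −0.75 ln(1 − 0.346133) = −0.75 ln(0.653867)
  = −0.75 × (-0.424851) = 0.318638 substitutions/site.

0.319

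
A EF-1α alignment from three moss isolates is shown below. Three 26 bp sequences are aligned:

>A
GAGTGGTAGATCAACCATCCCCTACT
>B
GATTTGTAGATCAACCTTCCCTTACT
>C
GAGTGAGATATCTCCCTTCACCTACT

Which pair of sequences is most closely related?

A–B: 4/26 differ, p = 0.154, d = 0.172.
A–C: 7/26 differ, p = 0.269, d = 0.334.
B–C: 9/26 differ, p = 0.346, d = 0.464.
The smallest distance is between A and B.

A and B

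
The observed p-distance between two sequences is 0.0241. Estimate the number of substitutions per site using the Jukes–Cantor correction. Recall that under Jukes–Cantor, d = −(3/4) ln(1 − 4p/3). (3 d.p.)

d = −(3/4) ln(1 − 4p/3) = −0.75 ln(1 − 0.032133) = −0.75 ln(0.967867)
  = −0.75 × (-0.032661) = 0.024496 substitutions/site.

0.024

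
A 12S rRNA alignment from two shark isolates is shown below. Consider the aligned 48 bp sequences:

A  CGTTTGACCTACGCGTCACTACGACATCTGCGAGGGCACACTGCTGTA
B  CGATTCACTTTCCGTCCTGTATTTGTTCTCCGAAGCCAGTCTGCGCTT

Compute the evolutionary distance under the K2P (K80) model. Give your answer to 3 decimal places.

0.805

Of 48 sites, 4 differences are transitions and 19 are transversions, so P = 4/48 ≈ 0.083333 and Q = 19/48 ≈ 0.395833.
Under the Kimura two-parameter model, d = −½ ln(1 − 2P − Q) − ¼ ln(1 − 2Q).
1 − 2P − Q = 0.437501, giving −½ ln(0.437501) = 0.413338.
1 − 2Q = 0.208334, giving −¼ ln(0.208334) = 0.392153.
d = 0.413338 + 0.392153 = 0.805491.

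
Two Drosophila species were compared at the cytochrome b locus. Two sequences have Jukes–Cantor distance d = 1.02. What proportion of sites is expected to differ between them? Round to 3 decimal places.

p = (3/4)(1 − e^(−4d/3)) = 0.75 × (1 − e^(-1.36)) = 0.75 × (1 − 0.256661) = 0.557504.

0.558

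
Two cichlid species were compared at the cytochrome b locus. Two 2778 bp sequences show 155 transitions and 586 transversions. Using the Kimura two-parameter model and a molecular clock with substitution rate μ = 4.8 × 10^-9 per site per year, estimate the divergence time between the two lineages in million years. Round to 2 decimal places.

34.55

P = 155/2778 ≈ 0.055796 and Q = 586/2778 ≈ 0.210943.
Under the Kimura two-parameter model, d = −½ ln(1 − 2P − Q) − ¼ ln(1 − 2Q).
1 − 2P − Q = 0.677465, giving −½ ln(0.677465) = 0.194699.
1 − 2Q = 0.578114, giving −¼ ln(0.578114) = 0.136996.
d = 0.194699 + 0.136996 = 0.331695.
Under a molecular clock d = 2μt, so t = d/(2μ) = 0.331695 / (2 × 4.8 × 10^-9) = 34.55 million years.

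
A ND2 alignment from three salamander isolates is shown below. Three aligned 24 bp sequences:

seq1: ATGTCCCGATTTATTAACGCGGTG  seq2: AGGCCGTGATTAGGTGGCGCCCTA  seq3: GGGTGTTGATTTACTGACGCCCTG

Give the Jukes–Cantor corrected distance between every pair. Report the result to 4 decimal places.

seq1–seq2: 12/24 sites differ → p = 0.5, d = −0.75 ln(1 − 0.666667) = 0.823960 ≈ 0.8240.
seq1–seq3: 9/24 sites differ → p = 0.375, d = −0.75 ln(1 − 0.5) = 0.519860 ≈ 0.5199.
seq2–seq3: 9/24 sites differ → p = 0.375, d = −0.75 ln(1 − 0.5) = 0.519860 ≈ 0.5199.

d(seq1,seq2) = 0.8240, d(seq1,seq3) = 0.5199, d(seq2,seq3) = 0.5199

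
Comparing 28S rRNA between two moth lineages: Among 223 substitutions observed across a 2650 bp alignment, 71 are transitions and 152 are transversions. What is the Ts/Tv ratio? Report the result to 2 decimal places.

0.47

R = 71/152 = 0.467105… ≈ 0.47 (to 2 d.p.).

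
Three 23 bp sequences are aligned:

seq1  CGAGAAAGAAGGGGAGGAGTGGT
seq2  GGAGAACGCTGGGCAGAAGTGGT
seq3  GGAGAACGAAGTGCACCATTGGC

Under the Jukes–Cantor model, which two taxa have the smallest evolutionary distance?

seq1–seq2: 6/23 differ, p = 0.261, d = 0.321.
seq1–seq3: 8/23 differ, p = 0.348, d = 0.467.
seq2–seq3: 7/23 differ, p = 0.304, d = 0.390.
The smallest distance is between seq1 and seq2.

seq1 and seq2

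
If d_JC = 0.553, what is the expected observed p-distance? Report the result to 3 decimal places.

0.391

p = (3/4)(1 − e^(−4d/3)) = 0.75 × (1 − e^(-0.737333)) = 0.75 × (1 − 0.478388) = 0.391209.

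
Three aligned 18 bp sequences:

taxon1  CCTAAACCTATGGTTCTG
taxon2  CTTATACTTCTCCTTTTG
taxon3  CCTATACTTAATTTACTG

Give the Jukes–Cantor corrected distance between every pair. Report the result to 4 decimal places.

d(taxon1,taxon2) = 0.5482, d(taxon1,taxon3) = 0.4408, d(taxon2,taxon3) = 0.5482

taxon1–taxon2: 7/18 sites differ → p ≈ 0.388889, d = −0.75 ln(1 − 0.518519) = 0.548166 ≈ 0.5482.
taxon1–taxon3: 6/18 sites differ → p ≈ 0.333333, d = −0.75 ln(1 − 0.444444) = 0.440839 ≈ 0.4408.
taxon2–taxon3: 7/18 sites differ → p ≈ 0.388889, d = −0.75 ln(1 − 0.518519) = 0.548166 ≈ 0.5482.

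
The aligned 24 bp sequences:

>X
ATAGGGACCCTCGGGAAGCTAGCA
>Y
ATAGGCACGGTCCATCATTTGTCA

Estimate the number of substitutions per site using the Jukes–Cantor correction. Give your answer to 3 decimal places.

The sequences differ at 11 of 24 sites, so p = 11/24 ≈ 0.458333.
d = −(3/4) ln(1 − 4p/3) = −0.75 ln(1 − 0.611111) = −0.75 ln(0.388889)
  = −0.75 × (-0.944461) = 0.708346 substitutions/site.

0.708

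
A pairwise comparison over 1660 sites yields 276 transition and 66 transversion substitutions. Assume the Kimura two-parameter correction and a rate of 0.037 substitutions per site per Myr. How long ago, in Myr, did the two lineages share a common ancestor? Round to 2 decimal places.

3.43

P = 276/1660 ≈ 0.166265 and Q = 66/1660 ≈ 0.039759.
Under the Kimura two-parameter model, d = −½ ln(1 − 2P − Q) − ¼ ln(1 − 2Q).
1 − 2P − Q = 0.627711, giving −½ ln(0.627711) = 0.232838.
1 − 2Q = 0.920482, giving −¼ ln(0.920482) = 0.020714.
d = 0.232838 + 0.020714 = 0.253552.
Under a molecular clock d = 2μt, so t = d/(2μ) = 0.253552 / (2 × 0.037) = 3.43 Myr.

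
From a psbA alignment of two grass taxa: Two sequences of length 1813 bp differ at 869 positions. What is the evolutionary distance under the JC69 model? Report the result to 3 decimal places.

p = 869/1813 ≈ 0.479316.
d = −(3/4) ln(1 − 4p/3) = −0.75 ln(1 − 0.639088) = −0.75 ln(0.360912)
  = −0.75 × (-1.019121) = 0.764341 substitutions/site.

0.764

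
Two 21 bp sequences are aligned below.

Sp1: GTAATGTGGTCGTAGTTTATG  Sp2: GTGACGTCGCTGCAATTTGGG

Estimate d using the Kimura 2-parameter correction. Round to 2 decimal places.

Of 21 sites, 7 differences are transitions and 2 are transversions, so P = 7/21 ≈ 0.333333 and Q = 2/21 ≈ 0.095238.
Under the Kimura two-parameter model, d = −½ ln(1 − 2P − Q) − ¼ ln(1 − 2Q).
1 − 2P − Q = 0.238096, giving −½ ln(0.238096) = 0.717541.
1 − 2Q = 0.809524, giving −¼ ln(0.809524) = 0.052827.
d = 0.717541 + 0.052827 = 0.770368.

0.77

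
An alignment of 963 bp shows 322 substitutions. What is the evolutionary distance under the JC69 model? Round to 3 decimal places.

p = 322/963 ≈ 0.334372.
d = −(3/4) ln(1 − 4p/3) = −0.75 ln(1 − 0.445829) = −0.75 ln(0.554171)
  = −0.75 × (-0.590282) = 0.442712 substitutions/site.

0.443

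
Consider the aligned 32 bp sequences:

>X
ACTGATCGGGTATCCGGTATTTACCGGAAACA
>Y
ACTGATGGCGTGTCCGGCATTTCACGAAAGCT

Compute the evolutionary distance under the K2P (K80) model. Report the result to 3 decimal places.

0.354

Of 32 sites, 4 differences are transitions and 5 are transversions, so P = 4/32 = 0.125 and Q = 5/32 = 0.15625.
Under the Kimura two-parameter model, d = −½ ln(1 − 2P − Q) − ¼ ln(1 − 2Q).
1 − 2P − Q = 0.59375, giving −½ ln(0.59375) = 0.260648.
1 − 2Q = 0.6875, giving −¼ ln(0.6875) = 0.093673.
d = 0.260648 + 0.093673 = 0.354321.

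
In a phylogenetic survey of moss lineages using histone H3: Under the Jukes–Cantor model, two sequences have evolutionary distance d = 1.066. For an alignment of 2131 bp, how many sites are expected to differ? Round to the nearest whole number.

Invert JC69: p = (3/4)(1 − e^(−4d/3)) = 0.75 × (1 − e^(-1.421333)) = 0.75 × (1 − 0.241392) = 0.568956.
Expected differing sites = pL ≈ 0.568956 × 2131 = 1212.445236 ≈ 1212.

1212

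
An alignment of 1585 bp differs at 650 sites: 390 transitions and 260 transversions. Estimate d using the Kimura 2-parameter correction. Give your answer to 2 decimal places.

P = 390/1585 ≈ 0.246057 and Q = 260/1585 ≈ 0.164038.
Under the Kimura two-parameter model, d = −½ ln(1 − 2P − Q) − ¼ ln(1 − 2Q).
1 − 2P − Q = 0.343848, giving −½ ln(0.343848) = 0.533778.
1 − 2Q = 0.671924, giving −¼ ln(0.671924) = 0.099403.
d = 0.533778 + 0.099403 = 0.633181.

0.63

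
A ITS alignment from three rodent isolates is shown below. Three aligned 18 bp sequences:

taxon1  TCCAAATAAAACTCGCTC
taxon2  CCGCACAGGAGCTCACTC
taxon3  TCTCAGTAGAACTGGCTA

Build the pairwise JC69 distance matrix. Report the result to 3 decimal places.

taxon1–taxon2: 9/18 sites differ → p = 0.5, d = −0.75 ln(1 − 0.666667) = 0.823960 ≈ 0.824.
taxon1–taxon3: 6/18 sites differ → p ≈ 0.333333, d = −0.75 ln(1 − 0.444444) = 0.440839 ≈ 0.441.
taxon2–taxon3: 9/18 sites differ → p = 0.5, d = −0.75 ln(1 − 0.666667) = 0.823960 ≈ 0.824.

d(taxon1,taxon2) = 0.824, d(taxon1,taxon3) = 0.441, d(taxon2,taxon3) = 0.824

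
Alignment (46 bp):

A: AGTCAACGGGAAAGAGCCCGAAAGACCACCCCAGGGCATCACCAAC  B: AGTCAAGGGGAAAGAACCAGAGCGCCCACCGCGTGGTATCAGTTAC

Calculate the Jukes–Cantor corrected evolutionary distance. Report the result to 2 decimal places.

The sequences differ at 13 of 46 sites, so p = 13/46 ≈ 0.282609.
d = −(3/4) ln(1 − 4p/3) = −0.75 ln(1 − 0.376812) = −0.75 ln(0.623188)
  = −0.75 × (-0.472907) = 0.354680 substitutions/site.

0.35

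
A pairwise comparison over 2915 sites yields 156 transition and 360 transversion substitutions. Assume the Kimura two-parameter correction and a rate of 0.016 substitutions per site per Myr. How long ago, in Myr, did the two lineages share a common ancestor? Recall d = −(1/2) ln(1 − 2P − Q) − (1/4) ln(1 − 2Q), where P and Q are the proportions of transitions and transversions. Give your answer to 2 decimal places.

P = 156/2915 ≈ 0.053516 and Q = 360/2915 ≈ 0.123499.
Under the Kimura two-parameter model, d = −½ ln(1 − 2P − Q) − ¼ ln(1 − 2Q).
1 − 2P − Q = 0.769469, giving −½ ln(0.769469) = 0.131027.
1 − 2Q = 0.753002, giving −¼ ln(0.753002) = 0.070922.
d = 0.131027 + 0.070922 = 0.201949.
Under a molecular clock d = 2μt, so t = d/(2μ) = 0.201949 / (2 × 0.016) = 6.31 Myr.

6.31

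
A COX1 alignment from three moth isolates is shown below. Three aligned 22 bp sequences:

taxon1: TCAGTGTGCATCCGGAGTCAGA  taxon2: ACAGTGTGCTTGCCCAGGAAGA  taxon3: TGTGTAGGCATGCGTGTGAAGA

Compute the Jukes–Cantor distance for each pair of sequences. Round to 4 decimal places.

taxon1–taxon2: 7/22 sites differ → p ≈ 0.318182, d = −0.75 ln(1 − 0.424243) = 0.414052 ≈ 0.4141.
taxon1–taxon3: 10/22 sites differ → p ≈ 0.454545, d = −0.75 ln(1 − 0.60606) = 0.698667 ≈ 0.6987.
taxon2–taxon3: 10/22 sites differ → p ≈ 0.454545, d = −0.75 ln(1 − 0.60606) = 0.698667 ≈ 0.6987.

d(taxon1,taxon2) = 0.4141, d(taxon1,taxon3) = 0.6987, d(taxon2,taxon3) = 0.6987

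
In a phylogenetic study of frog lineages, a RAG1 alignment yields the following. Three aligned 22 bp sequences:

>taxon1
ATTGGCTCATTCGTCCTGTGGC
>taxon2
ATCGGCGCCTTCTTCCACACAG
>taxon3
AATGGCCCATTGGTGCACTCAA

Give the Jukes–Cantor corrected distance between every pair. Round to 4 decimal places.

taxon1–taxon2: 10/22 sites differ → p ≈ 0.454545, d = −0.75 ln(1 − 0.60606) = 0.698667 ≈ 0.6987.
taxon1–taxon3: 9/22 sites differ → p ≈ 0.409091, d = −0.75 ln(1 − 0.545455) = 0.591344 ≈ 0.5913.
taxon2–taxon3: 9/22 sites differ → p ≈ 0.409091, d = −0.75 ln(1 − 0.545455) = 0.591344 ≈ 0.5913.

d(taxon1,taxon2) = 0.6987, d(taxon1,taxon3) = 0.5913, d(taxon2,taxon3) = 0.5913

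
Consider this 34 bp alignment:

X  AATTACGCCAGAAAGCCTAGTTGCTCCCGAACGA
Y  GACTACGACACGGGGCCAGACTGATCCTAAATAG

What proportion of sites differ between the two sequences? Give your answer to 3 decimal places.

0.500

The sequences differ at 17 of 34 positions.
p = 17/34 = 0.500.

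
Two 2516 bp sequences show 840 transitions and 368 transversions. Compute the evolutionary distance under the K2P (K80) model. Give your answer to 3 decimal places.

P = 840/2516 ≈ 0.333863 and Q = 368/2516 ≈ 0.146264.
Under the Kimura two-parameter model, d = −½ ln(1 − 2P − Q) − ¼ ln(1 − 2Q).
1 − 2P − Q = 0.18601, giving −½ ln(0.18601) = 0.840977.
1 − 2Q = 0.707472, giving −¼ ln(0.707472) = 0.086514.
d = 0.840977 + 0.086514 = 0.927491.

0.927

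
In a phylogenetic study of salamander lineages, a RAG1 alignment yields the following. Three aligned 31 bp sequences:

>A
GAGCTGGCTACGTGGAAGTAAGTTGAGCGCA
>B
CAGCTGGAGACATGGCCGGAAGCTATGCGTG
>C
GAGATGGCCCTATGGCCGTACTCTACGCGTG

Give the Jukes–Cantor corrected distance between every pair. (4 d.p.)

A–B: 12/31 sites differ → p ≈ 0.387097, d = −0.75 ln(1 − 0.516129) = 0.544453 ≈ 0.5445.
A–C: 14/31 sites differ → p ≈ 0.451613, d = −0.75 ln(1 − 0.602151) = 0.691262 ≈ 0.6913.
B–C: 10/31 sites differ → p ≈ 0.322581, d = −0.75 ln(1 − 0.430108) = 0.421731 ≈ 0.4217.

d(A,B) = 0.5445, d(A,C) = 0.6913, d(B,C) = 0.4217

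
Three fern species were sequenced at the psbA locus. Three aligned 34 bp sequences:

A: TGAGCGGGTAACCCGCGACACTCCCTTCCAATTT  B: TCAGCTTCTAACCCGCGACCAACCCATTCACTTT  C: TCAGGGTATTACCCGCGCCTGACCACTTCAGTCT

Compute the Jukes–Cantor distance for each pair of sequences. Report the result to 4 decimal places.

A–B: 10/34 sites differ → p ≈ 0.294118, d = −0.75 ln(1 − 0.392157) = 0.373379 ≈ 0.3734.
A–C: 14/34 sites differ → p ≈ 0.411765, d = −0.75 ln(1 − 0.54902) = 0.597249 ≈ 0.5972.
B–C: 11/34 sites differ → p ≈ 0.323529, d = −0.75 ln(1 − 0.431372) = 0.423397 ≈ 0.4234.

d(A,B) = 0.3734, d(A,C) = 0.5972, d(B,C) = 0.4234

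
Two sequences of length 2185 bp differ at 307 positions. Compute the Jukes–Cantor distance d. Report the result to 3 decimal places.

p = 307/2185 ≈ 0.140503.
d = −(3/4) ln(1 − 4p/3) = −0.75 ln(1 − 0.187337) = −0.75 ln(0.812663)
  = −0.75 × (-0.207439) = 0.155579 substitutions/site.

0.156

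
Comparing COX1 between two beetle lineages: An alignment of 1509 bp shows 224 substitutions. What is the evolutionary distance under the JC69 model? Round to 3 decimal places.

0.165

p = 224/1509 ≈ 0.148443.
d = −(3/4) ln(1 − 4p/3) = −0.75 ln(1 − 0.197924) = −0.75 ln(0.802076)
  = −0.75 × (-0.220552) = 0.165414 substitutions/site.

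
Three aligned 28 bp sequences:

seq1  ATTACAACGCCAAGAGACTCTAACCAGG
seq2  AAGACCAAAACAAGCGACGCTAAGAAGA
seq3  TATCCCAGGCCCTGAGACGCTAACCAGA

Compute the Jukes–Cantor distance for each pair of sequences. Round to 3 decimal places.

d(seq1,seq2) = 0.556, d(seq1,seq3) = 0.420, d(seq2,seq3) = 0.556

seq1–seq2: 11/28 sites differ → p ≈ 0.392857, d = −0.75 ln(1 − 0.523809) = 0.556452 ≈ 0.556.
seq1–seq3: 9/28 sites differ → p ≈ 0.321429, d = −0.75 ln(1 − 0.428572) = 0.419713 ≈ 0.420.
seq2–seq3: 11/28 sites differ → p ≈ 0.392857, d = −0.75 ln(1 − 0.523809) = 0.556452 ≈ 0.556.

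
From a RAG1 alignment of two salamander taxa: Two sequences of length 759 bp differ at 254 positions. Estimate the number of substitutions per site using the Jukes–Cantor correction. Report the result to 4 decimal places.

p = 254/759 ≈ 0.334651.
d = −(3/4) ln(1 − 4p/3) = −0.75 ln(1 − 0.446201) = −0.75 ln(0.553799)
  = −0.75 × (-0.590953) = 0.443215 substitutions/site.

0.4432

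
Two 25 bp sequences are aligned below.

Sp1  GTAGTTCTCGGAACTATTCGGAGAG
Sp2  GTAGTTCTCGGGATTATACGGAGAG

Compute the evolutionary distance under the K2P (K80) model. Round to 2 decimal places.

0.13

Of 25 sites, 2 differences are transitions and 1 are transversions, so P = 2/25 = 0.08 and Q = 1/25 = 0.04.
Under the Kimura two-parameter model, d = −½ ln(1 − 2P − Q) − ¼ ln(1 − 2Q).
1 − 2P − Q = 0.8, giving −½ ln(0.8) = 0.111572.
1 − 2Q = 0.92, giving −¼ ln(0.92) = 0.020845.
d = 0.111572 + 0.020845 = 0.132417.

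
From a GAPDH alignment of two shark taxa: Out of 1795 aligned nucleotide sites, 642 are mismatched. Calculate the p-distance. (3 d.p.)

0.358

p = 642/1795 = 0.357660… ≈ 0.358 (to 3 d.p.).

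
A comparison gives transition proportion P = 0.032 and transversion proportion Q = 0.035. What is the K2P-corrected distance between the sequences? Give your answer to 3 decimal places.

0.070

Under the Kimura two-parameter model, d = −½ ln(1 − 2P − Q) − ¼ ln(1 − 2Q).
1 − 2P − Q = 0.901, giving −½ ln(0.901) = 0.052125.
1 − 2Q = 0.93, giving −¼ ln(0.93) = 0.018143.
d = 0.052125 + 0.018143 = 0.070268.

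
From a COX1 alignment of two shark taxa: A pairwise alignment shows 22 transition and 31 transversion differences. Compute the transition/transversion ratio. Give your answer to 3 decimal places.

R = 22/31 = 0.709677… ≈ 0.710 (to 3 d.p.).

0.710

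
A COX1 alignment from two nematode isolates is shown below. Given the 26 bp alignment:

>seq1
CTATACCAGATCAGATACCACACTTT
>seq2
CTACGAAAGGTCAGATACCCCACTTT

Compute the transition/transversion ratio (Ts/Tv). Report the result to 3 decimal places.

1.000

Transitions are A↔G and C↔T; transversions are all other mismatches.
Transitions: 3. Transversions: 3.
R = 3/3 = 1.000.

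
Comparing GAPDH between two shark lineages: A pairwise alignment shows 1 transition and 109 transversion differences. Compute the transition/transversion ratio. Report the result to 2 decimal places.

0.01

R = 1/109 = 0.009174… ≈ 0.01 (to 2 d.p.).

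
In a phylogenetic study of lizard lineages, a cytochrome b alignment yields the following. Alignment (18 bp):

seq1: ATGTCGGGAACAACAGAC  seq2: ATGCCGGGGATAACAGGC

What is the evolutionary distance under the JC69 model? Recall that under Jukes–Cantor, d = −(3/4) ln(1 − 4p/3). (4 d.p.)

0.2635

The sequences differ at 4 of 18 sites (4, 9, 11, 17), so p = 4/18 ≈ 0.222222.
d = −(3/4) ln(1 − 4p/3) = −0.75 ln(1 − 0.296296) = −0.75 ln(0.703704)
  = −0.75 × (-0.351397) = 0.263548 substitutions/site.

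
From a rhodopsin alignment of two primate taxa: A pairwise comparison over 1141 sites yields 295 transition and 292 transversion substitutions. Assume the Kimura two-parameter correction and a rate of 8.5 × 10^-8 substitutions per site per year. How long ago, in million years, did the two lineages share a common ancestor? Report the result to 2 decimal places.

P = 295/1141 ≈ 0.258545 and Q = 292/1141 ≈ 0.255916.
Under the Kimura two-parameter model, d = −½ ln(1 − 2P − Q) − ¼ ln(1 − 2Q).
1 − 2P − Q = 0.226994, giving −½ ln(0.226994) = 0.741416.
1 − 2Q = 0.488168, giving −¼ ln(0.488168) = 0.179274.
d = 0.741416 + 0.179274 = 0.920690.
Under a molecular clock d = 2μt, so t = d/(2μ) = 0.920690 / (2 × 8.5 × 10^-8) = 5.42 million years.

5.42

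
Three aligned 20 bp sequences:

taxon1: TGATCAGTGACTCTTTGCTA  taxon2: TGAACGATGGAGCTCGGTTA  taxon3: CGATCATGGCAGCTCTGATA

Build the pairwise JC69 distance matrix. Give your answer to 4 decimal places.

d(taxon1,taxon2) = 0.6872, d(taxon1,taxon3) = 0.5716, d(taxon2,taxon3) = 0.5716

taxon1–taxon2: 9/20 sites differ → p = 0.45, d = −0.75 ln(1 − 0.6) = 0.687218 ≈ 0.6872.
taxon1–taxon3: 8/20 sites differ → p = 0.4, d = −0.75 ln(1 − 0.533333) = 0.571605 ≈ 0.5716.
taxon2–taxon3: 8/20 sites differ → p = 0.4, d = −0.75 ln(1 − 0.533333) = 0.571605 ≈ 0.5716.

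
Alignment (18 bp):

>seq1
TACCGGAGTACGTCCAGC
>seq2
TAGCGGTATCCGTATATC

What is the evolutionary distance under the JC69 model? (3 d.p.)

The sequences differ at 7 of 18 sites (3, 7, 8, 10, 14, 15, 17), so p = 7/18 ≈ 0.388889.
d = −(3/4) ln(1 − 4p/3) = −0.75 ln(1 − 0.518519) = −0.75 ln(0.481481)
  = −0.75 × (-0.730889) = 0.548167 substitutions/site.

0.548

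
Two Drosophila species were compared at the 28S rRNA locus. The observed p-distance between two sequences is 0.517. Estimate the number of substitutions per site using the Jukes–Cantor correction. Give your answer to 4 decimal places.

0.8768

d = −(3/4) ln(1 − 4p/3) = −0.75 ln(1 − 0.689333) = −0.75 ln(0.310667)
  = −0.75 × (-1.169034) = 0.876776 substitutions/site.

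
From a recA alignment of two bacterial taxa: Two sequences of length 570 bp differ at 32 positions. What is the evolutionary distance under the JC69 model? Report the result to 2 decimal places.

p = 32/570 ≈ 0.05614.
d = −(3/4) ln(1 − 4p/3) = −0.75 ln(1 − 0.074853) = −0.75 ln(0.925147)
  = −0.75 × (-0.077803) = 0.058352 substitutions/site.

0.06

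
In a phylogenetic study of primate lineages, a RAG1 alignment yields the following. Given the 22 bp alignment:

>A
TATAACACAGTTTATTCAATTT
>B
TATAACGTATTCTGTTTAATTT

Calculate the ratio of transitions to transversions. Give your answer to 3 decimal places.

5.000

Transitions are A↔G and C↔T; transversions are all other mismatches.
Transitions: 5. Transversions: 1.
R = 5/1 = 5.000.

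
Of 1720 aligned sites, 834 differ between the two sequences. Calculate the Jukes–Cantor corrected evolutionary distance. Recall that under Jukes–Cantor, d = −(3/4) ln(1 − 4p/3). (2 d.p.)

0.78

p = 834/1720 ≈ 0.484884.
d = −(3/4) ln(1 − 4p/3) = −0.75 ln(1 − 0.646512) = −0.75 ln(0.353488)
  = −0.75 × (-1.039906) = 0.779930 substitutions/site.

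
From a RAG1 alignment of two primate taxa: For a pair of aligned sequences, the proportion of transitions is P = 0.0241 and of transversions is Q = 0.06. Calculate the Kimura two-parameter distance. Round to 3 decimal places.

0.089

Under the Kimura two-parameter model, d = −½ ln(1 − 2P − Q) − ¼ ln(1 − 2Q).
1 − 2P − Q = 0.8918, giving −½ ln(0.8918) = 0.057257.
1 − 2Q = 0.88, giving −¼ ln(0.88) = 0.031958.
d = 0.057257 + 0.031958 = 0.089215.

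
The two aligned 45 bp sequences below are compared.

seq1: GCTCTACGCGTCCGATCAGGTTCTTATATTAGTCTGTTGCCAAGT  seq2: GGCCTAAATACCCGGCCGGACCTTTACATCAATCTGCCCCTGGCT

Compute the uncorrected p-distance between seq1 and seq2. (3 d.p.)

0.533

The sequences differ at 24 of 45 positions.
p = 24/45 = 0.533333… ≈ 0.533 (to 3 d.p.).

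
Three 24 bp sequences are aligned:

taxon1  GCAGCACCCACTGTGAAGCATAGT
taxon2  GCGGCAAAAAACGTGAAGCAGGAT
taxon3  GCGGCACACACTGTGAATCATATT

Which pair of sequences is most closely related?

taxon1 and taxon3

taxon1–taxon2: 9/24 differ, p = 0.375, d = 0.520.
taxon1–taxon3: 4/24 differ, p = 0.167, d = 0.188.
taxon2–taxon3: 8/24 differ, p = 0.333, d = 0.441.
The smallest distance is between taxon1 and taxon3.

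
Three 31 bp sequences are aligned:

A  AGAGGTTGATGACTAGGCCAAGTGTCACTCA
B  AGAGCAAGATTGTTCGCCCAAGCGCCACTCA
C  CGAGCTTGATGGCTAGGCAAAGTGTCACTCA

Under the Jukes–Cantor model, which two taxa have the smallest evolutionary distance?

A–B: 10/31 differ, p = 0.323, d = 0.422.
A–C: 4/31 differ, p = 0.129, d = 0.142.
B–C: 10/31 differ, p = 0.323, d = 0.422.
The smallest distance is between A and C.

A and C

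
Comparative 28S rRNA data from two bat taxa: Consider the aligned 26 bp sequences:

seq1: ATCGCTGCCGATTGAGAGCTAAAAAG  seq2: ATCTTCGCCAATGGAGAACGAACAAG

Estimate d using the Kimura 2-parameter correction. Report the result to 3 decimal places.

0.401

Of 26 sites, 4 differences are transitions and 4 are transversions, so P = 4/26 ≈ 0.153846 and Q = 4/26 ≈ 0.153846.
Under the Kimura two-parameter model, d = −½ ln(1 − 2P − Q) − ¼ ln(1 − 2Q).
1 − 2P − Q = 0.538462, giving −½ ln(0.538462) = 0.309519.
1 − 2Q = 0.692308, giving −¼ ln(0.692308) = 0.091931.
d = 0.309519 + 0.091931 = 0.401450.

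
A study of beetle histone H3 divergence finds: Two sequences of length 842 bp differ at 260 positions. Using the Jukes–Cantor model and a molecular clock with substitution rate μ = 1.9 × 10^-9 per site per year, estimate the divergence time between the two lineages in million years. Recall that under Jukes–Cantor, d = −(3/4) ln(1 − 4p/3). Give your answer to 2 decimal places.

p = 260/842 ≈ 0.308789.
d = −(3/4) ln(1 − 4p/3) = −0.75 ln(1 − 0.411719) = −0.75 ln(0.588281)
  = −0.75 × (-0.530551) = 0.397913 substitutions/site.
Under a molecular clock d = 2μt, so t = d/(2μ) = 0.397913 / (2 × 1.9 × 10^-9) = 104.71 million years.

104.71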